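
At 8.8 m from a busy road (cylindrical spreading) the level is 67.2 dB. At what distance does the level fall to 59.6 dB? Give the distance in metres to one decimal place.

For a line source L₁ − L₂ = 10·log₁₀(r₂/r₁), so r₂ = r₁·10^((L₁−L₂)/10).
r₂ = 8.8·10^((67.2−59.6)/10) = 8.8·10^(7.6/10) = 50.64 m.

50.6 m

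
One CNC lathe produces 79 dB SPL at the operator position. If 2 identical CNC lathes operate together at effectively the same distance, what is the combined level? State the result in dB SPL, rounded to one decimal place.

82.0 dB SPL

With 2 equal, uncorrelated contributions the intensity is 2× that of one unit, giving a rise of 10·log₁₀ 2.
L_total = 79 + 10·log₁₀(2) = 79 + 3.010 = 82.01 dB SPL.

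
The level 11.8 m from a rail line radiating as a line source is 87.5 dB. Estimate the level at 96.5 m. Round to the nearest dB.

Line-source attenuation: ΔL = 10·log₁₀(r₂/r₁) = 10·log₁₀(96.5/11.8) = 9.126 dB.
L₂ = 87.5 − 10·log₁₀(96.5/11.8) = 87.5 − 9.126 = 78.37 dB.

78 dB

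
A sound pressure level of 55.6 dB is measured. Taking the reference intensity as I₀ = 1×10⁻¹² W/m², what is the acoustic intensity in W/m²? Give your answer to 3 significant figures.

3.63e-07 W/m²

I = I₀·10^(L/10) = 10⁻¹² × 10^(55.6/10) = 10^(-6.440).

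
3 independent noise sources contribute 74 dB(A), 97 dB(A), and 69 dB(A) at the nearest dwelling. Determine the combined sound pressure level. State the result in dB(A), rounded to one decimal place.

97.0 dB(A)

For uncorrelated sources the intensities add, so convert each level to linear form, sum, and take 10·log₁₀ of the total.
Σ 10^(L/10) = 10^(74/10) + 10^(97/10) + 10^(69/10) = 5.045e+09.
L_total = 10·log₁₀(5.045e+09) = 97.03 dB(A).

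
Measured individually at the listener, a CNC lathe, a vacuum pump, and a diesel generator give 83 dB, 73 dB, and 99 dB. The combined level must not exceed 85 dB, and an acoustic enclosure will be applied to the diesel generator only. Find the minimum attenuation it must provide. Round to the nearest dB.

Fixed contribution from the other sources: Σ 10^(L/10) = 10^(83/10) + 10^(73/10) = 2.195e+08 (83.41 dB).
The limit corresponds to 10^(85/10) = 3.162e+08; subtracting the fixed part leaves 9.675e+07 for the diesel generator, i.e. 79.86 dB.
Required insertion loss = 99 − 79.86 = 19.14 dB.

19 dB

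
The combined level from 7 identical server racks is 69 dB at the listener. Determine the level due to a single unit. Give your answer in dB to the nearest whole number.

61 dB

Dividing the total intensity by 7 lowers the level by 10·log₁₀ 7 = 8.451 dB: L₁ = 69 − 8.451.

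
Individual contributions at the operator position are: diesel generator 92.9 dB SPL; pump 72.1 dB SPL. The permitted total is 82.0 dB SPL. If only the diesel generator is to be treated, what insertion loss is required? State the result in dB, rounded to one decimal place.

Fixed contribution from the other source: Σ 10^(L/10) = 10^(72.1/10) = 1.622e+07 (72.10 dB SPL).
To meet 82.0 dB SPL overall, the treated diesel generator may contribute at most 10^(82.0/10) − 1.622e+07 = 1.423e+08, i.e. 81.53 dB SPL.
So the diesel generator must be reduced from 92.9 to 81.53 dB SPL: IL = 11.37 dB.

11.4 dB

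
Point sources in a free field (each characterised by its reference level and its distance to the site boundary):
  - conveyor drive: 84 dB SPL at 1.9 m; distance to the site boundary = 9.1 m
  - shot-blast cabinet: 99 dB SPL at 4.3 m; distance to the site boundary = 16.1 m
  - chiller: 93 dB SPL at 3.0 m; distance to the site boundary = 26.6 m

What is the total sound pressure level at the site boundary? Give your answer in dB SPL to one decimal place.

87.8 dB SPL

Propagate each source to the receiver with L = L_ref − 20·log₁₀(r/r_ref), then add intensities.
conveyor drive: 84 − 20·log₁₀(9.1/1.9) = 84 − 13.61 = 70.39 dB SPL.
shot-blast cabinet: 99 − 20·log₁₀(16.1/4.3) = 99 − 11.47 = 87.53 dB SPL.
chiller: 93 − 20·log₁₀(26.6/3.0) = 93 − 18.96 = 74.04 dB SPL.
Σ 10^(L/10) = 6.029e+08 → L_total = 10·log₁₀(6.029e+08) = 87.80 dB SPL.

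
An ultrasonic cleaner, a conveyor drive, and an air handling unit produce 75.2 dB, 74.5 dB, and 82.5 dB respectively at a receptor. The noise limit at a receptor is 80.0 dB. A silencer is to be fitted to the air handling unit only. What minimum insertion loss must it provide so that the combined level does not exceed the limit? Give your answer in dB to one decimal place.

6.6 dB

Everything except the air handling unit sums to 10^(75.2/10) + 10^(74.5/10) = 6.130e+07 in linear terms, 77.87 dB.
The limit corresponds to 10^(80.0/10) = 1.000e+08; subtracting the fixed part leaves 3.870e+07 for the air handling unit, i.e. 75.88 dB.
Required insertion loss = 82.5 − 75.88 = 6.62 dB.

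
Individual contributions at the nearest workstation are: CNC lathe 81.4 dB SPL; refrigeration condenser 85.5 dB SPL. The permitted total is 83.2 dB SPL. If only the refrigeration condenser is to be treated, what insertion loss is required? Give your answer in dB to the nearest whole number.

7 dB

Fixed contribution from the other source: Σ 10^(L/10) = 10^(81.4/10) = 1.380e+08 (81.40 dB SPL).
To meet 83.2 dB SPL overall, the treated refrigeration condenser may contribute at most 10^(83.2/10) − 1.380e+08 = 7.089e+07, i.e. 78.51 dB SPL.
Required insertion loss = 85.5 − 78.51 = 6.99 dB.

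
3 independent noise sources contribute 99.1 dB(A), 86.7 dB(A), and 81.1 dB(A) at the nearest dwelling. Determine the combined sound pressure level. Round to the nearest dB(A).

Incoherent sources combine by intensity addition: L_total = 10·log₁₀(Σ 10^(L_i/10)).
Σ 10^(L/10) = 10^(99.1/10) + 10^(86.7/10) + 10^(81.1/10) = 8.725e+09.
L_total = 10·log₁₀(8.725e+09) = 99.41 dB(A).

99 dB(A)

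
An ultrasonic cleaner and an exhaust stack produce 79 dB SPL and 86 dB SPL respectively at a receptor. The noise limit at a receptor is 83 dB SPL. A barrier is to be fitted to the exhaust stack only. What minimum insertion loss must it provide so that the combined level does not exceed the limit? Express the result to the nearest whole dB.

5 dB

Fixed contribution from the other source: Σ 10^(L/10) = 10^(79/10) = 7.943e+07 (79.00 dB SPL).
The limit corresponds to 10^(83/10) = 1.995e+08; subtracting the fixed part leaves 1.201e+08 for the exhaust stack, i.e. 80.80 dB SPL.
Required insertion loss = 86 − 80.80 = 5.20 dB.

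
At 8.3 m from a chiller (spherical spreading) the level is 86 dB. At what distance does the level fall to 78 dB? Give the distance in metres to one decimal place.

20.8 m

The 8.0 dB drop corresponds to a distance ratio of 10^(8.0/20) for a point source.
r₂ = 8.3·10^((86−78)/20) = 8.3·10^(8.0/20) = 20.85 m.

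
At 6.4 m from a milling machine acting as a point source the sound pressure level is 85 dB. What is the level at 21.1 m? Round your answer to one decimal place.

Point-source attenuation: ΔL = 20·log₁₀(r₂/r₁) = 20·log₁₀(21.1/6.4) = 10.362 dB.
L₂ = 85 − 20·log₁₀(21.1/6.4) = 85 − 10.362 = 74.64 dB.

74.6 dB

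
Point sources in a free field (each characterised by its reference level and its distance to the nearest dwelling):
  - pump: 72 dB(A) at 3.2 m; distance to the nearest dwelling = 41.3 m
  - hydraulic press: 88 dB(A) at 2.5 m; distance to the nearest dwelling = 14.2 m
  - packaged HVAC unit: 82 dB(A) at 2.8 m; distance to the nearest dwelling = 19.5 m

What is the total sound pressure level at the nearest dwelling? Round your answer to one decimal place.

73.6 dB(A)

First find each source's level at the receiver (point-source: −20·log₁₀(r/r_ref)), then combine on an intensity basis.
pump: 72 − 20·log₁₀(41.3/3.2) = 72 − 22.22 = 49.78 dB(A).
hydraulic press: 88 − 20·log₁₀(14.2/2.5) = 88 − 15.09 = 72.91 dB(A).
packaged HVAC unit: 82 − 20·log₁₀(19.5/2.8) = 82 − 16.86 = 65.14 dB(A).
Σ 10^(L/10) = 2.292e+07 → L_total = 10·log₁₀(2.292e+07) = 73.60 dB(A).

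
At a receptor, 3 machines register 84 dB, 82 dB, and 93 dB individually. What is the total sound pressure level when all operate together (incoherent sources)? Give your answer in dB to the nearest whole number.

94 dB

Incoherent sources combine by intensity addition: L_total = 10·log₁₀(Σ 10^(L_i/10)).
Σ 10^(L/10) = 10^(84/10) + 10^(82/10) + 10^(93/10) = 2.405e+09.
L_total = 10·log₁₀(2.405e+09) = 93.81 dB.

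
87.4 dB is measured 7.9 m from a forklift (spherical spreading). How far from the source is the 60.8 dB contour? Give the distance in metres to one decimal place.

The 26.6 dB drop corresponds to a distance ratio of 10^(26.6/20) for a point source.
r₂ = 7.9·10^((87.4−60.8)/20) = 7.9·10^(26.6/20) = 168.90 m.

168.9 m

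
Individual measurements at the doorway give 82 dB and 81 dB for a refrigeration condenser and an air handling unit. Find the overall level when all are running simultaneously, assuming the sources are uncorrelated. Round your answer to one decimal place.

For uncorrelated sources the intensities add, so convert each level to linear form, sum, and take 10·log₁₀ of the total.
Σ 10^(L/10) = 10^(82/10) + 10^(81/10) = 2.844e+08.
L_total = 10·log₁₀(2.844e+08) = 84.54 dB.

84.5 dB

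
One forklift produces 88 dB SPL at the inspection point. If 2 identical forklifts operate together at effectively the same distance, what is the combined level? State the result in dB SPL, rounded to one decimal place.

91.0 dB SPL

N identical incoherent sources raise the level by 10·log₁₀ N.
L_total = 88 + 10·log₁₀(2) = 88 + 3.010 = 91.01 dB SPL.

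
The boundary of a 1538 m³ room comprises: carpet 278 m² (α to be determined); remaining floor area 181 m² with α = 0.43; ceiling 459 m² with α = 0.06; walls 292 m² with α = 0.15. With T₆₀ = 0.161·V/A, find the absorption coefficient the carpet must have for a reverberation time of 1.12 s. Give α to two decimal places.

0.26

From T₆₀ = 0.161·V/A, the target T₆₀ = 1.12 s needs A = 0.161·1538/1.12 = 221.09 m².
Absorption from the other surfaces = 181·0.43 + 459·0.06 + 292·0.15 = 149.17 m², so the carpet must supply 71.92 m² over 278 m².
α = 71.92/278 = 0.259.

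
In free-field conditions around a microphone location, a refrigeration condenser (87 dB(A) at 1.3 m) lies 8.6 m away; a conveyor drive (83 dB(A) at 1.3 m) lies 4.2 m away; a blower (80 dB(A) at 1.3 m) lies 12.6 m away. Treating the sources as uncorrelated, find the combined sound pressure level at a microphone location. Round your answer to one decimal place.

Propagate each source to the receiver with L = L_ref − 20·log₁₀(r/r_ref), then add intensities.
refrigeration condenser: 87 − 20·log₁₀(8.6/1.3) = 87 − 16.41 = 70.59 dB(A).
conveyor drive: 83 − 20·log₁₀(4.2/1.3) = 83 − 10.19 = 72.81 dB(A).
blower: 80 − 20·log₁₀(12.6/1.3) = 80 − 19.73 = 60.27 dB(A).
Σ 10^(L/10) = 3.163e+07 → L_total = 10·log₁₀(3.163e+07) = 75.00 dB(A).

75.0 dB(A)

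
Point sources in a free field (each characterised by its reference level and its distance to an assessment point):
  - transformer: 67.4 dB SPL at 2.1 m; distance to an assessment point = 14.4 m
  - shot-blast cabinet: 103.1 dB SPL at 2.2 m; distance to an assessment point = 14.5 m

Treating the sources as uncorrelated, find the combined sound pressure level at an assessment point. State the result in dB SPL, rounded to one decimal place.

86.7 dB SPL

Apply inverse-square spreading to bring every level to the receiver, then sum 10^(L/10).
transformer: 67.4 − 20·log₁₀(14.4/2.1) = 67.4 − 16.72 = 50.68 dB SPL.
shot-blast cabinet: 103.1 − 20·log₁₀(14.5/2.2) = 103.1 − 16.38 = 86.72 dB SPL.
Σ 10^(L/10) = 4.701e+08 → L_total = 10·log₁₀(4.701e+08) = 86.72 dB SPL.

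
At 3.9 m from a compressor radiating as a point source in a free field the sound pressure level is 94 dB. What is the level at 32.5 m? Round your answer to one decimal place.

75.6 dB

Spherical spreading from a point source gives a 20·log₁₀(r₂/r₁) drop.
L₂ = 94 − 20·log₁₀(32.5/3.9) = 94 − 18.416 = 75.58 dB.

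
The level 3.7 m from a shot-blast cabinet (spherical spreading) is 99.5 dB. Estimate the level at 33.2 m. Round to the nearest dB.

80 dB

Spherical spreading from a point source gives a 20·log₁₀(r₂/r₁) drop.
L₂ = 99.5 − 20·log₁₀(33.2/3.7) = 99.5 − 19.059 = 80.44 dB.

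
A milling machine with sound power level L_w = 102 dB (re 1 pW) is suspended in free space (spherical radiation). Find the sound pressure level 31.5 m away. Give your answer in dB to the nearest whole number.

Free-field spherical radiation: L_p = L_w − 10·log₁₀(4π·r²), r = 31.5 m.
4π·r² = 1.247e+04 m², 10·log₁₀ of that is 40.958 dB.
L_p = 102 − 40.958 = 61.04 dB.

61 dB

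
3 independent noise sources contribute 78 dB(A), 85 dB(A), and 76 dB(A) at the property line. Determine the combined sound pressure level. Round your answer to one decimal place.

For uncorrelated sources the intensities add, so convert each level to linear form, sum, and take 10·log₁₀ of the total.
Σ 10^(L/10) = 10^(78/10) + 10^(85/10) + 10^(76/10) = 4.191e+08.
L_total = 10·log₁₀(4.191e+08) = 86.22 dB(A).

86.2 dB(A)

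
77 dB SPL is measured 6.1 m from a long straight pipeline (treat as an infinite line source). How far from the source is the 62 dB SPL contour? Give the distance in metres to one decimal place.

192.9 m

For a line source L₁ − L₂ = 10·log₁₀(r₂/r₁), so r₂ = r₁·10^((L₁−L₂)/10).
r₂ = 6.1·10^((77−62)/10) = 6.1·10^(15.0/10) = 192.90 m.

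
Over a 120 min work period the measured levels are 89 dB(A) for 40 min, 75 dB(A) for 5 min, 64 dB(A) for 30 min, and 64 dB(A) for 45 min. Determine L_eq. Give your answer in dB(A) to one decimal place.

Weight each interval's intensity by its duration and average over T = 120 min:
Σ tᵢ·10^(Lᵢ/10) = 40·10^(89/10) + 5·10^(75/10) + 30·10^(64/10) + 45·10^(64/10) = 3.212e+10.
L_eq = 10·log₁₀(3.212e+10/120) = 84.28 dB(A).

84.3 dB(A)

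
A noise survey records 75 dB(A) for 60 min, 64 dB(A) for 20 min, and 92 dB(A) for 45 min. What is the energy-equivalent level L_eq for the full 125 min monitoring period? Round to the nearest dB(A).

88 dB(A)

Weight each interval's intensity by its duration and average over T = 125 min:
Σ tᵢ·10^(Lᵢ/10) = 60·10^(75/10) + 20·10^(64/10) + 45·10^(92/10) = 7.327e+10.
L_eq = 10·log₁₀(7.327e+10/125) = 87.68 dB(A).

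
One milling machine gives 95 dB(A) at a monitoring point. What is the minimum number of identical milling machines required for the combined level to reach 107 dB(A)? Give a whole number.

16

N identical sources give L₁ + 10·log₁₀ N, so require 10·log₁₀ N ≥ 107 − 95 = 12.0 dB.
N ≥ 10^(12.0/10) = 15.849, so N = 16.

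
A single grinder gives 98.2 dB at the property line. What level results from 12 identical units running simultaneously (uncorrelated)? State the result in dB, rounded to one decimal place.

N identical incoherent sources raise the level by 10·log₁₀ N.
L_total = 98.2 + 10·log₁₀(12) = 98.2 + 10.792 = 108.99 dB.

109.0 dB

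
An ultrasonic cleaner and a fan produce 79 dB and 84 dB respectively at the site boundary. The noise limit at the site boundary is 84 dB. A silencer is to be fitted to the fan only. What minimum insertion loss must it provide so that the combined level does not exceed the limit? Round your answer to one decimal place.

1.7 dB

Fixed contribution from the other source: Σ 10^(L/10) = 10^(79/10) = 7.943e+07 (79.00 dB).
To meet 84 dB overall, the treated fan may contribute at most 10^(84/10) − 7.943e+07 = 1.718e+08, i.e. 82.35 dB.
So the fan must be reduced from 84 to 82.35 dB: IL = 1.65 dB.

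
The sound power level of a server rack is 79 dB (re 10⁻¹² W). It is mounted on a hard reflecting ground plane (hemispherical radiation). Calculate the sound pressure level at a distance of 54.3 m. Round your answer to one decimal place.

36.3 dB

L_p = L_w − 10·log₁₀(2π·r²) with r = 54.3 m.
2π·r² = 1.853e+04 m², 10·log₁₀ of that is 42.678 dB.
L_p = 79 − 42.678 = 36.32 dB.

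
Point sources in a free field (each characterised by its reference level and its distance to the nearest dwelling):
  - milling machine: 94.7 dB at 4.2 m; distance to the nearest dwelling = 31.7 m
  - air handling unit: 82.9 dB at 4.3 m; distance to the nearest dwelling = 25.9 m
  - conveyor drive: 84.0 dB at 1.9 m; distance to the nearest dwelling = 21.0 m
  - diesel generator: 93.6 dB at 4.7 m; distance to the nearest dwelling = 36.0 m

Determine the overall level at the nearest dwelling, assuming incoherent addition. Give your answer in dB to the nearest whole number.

80 dB

First find each source's level at the receiver (point-source: −20·log₁₀(r/r_ref)), then combine on an intensity basis.
milling machine: 94.7 − 20·log₁₀(31.7/4.2) = 94.7 − 17.56 = 77.14 dB.
air handling unit: 82.9 − 20·log₁₀(25.9/4.3) = 82.9 − 15.60 = 67.30 dB.
conveyor drive: 84.0 − 20·log₁₀(21.0/1.9) = 84.0 − 20.87 = 63.13 dB.
diesel generator: 93.6 − 20·log₁₀(36.0/4.7) = 93.6 − 17.68 = 75.92 dB.
Σ 10^(L/10) = 9.828e+07 → L_total = 10·log₁₀(9.828e+07) = 79.92 dB.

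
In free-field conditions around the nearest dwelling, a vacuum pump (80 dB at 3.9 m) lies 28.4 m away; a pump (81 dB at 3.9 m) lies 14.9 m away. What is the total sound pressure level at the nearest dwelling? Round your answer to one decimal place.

70.2 dB

Propagate each source to the receiver with L = L_ref − 20·log₁₀(r/r_ref), then add intensities.
vacuum pump: 80 − 20·log₁₀(28.4/3.9) = 80 − 17.25 = 62.75 dB.
pump: 81 − 20·log₁₀(14.9/3.9) = 81 − 11.64 = 69.36 dB.
Σ 10^(L/10) = 1.051e+07 → L_total = 10·log₁₀(1.051e+07) = 70.22 dB.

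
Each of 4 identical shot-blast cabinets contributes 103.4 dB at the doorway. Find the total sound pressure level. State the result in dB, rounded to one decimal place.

109.4 dB

N identical incoherent sources raise the level by 10·log₁₀ N.
L_total = 103.4 + 10·log₁₀(4) = 103.4 + 6.021 = 109.42 dB.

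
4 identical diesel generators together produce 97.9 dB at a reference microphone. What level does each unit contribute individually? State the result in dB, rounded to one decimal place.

Dividing the total intensity by 4 lowers the level by 10·log₁₀ 4 = 6.021 dB: L₁ = 97.9 − 6.021.

91.9 dB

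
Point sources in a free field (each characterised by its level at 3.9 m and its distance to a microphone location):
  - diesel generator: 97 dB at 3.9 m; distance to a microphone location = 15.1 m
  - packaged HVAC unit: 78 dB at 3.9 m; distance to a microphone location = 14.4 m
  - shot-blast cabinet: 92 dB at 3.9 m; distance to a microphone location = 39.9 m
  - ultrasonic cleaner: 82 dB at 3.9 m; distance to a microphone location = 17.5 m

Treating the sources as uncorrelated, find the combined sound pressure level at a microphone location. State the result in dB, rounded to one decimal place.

85.6 dB

First find each source's level at the receiver (point-source: −20·log₁₀(r/r_ref)), then combine on an intensity basis.
diesel generator: 97 − 20·log₁₀(15.1/3.9) = 97 − 11.76 = 85.24 dB.
packaged HVAC unit: 78 − 20·log₁₀(14.4/3.9) = 78 − 11.35 = 66.65 dB.
shot-blast cabinet: 92 − 20·log₁₀(39.9/3.9) = 92 − 20.20 = 71.80 dB.
ultrasonic cleaner: 82 − 20·log₁₀(17.5/3.9) = 82 − 13.04 = 68.96 dB.
Σ 10^(L/10) = 3.620e+08 → L_total = 10·log₁₀(3.620e+08) = 85.59 dB.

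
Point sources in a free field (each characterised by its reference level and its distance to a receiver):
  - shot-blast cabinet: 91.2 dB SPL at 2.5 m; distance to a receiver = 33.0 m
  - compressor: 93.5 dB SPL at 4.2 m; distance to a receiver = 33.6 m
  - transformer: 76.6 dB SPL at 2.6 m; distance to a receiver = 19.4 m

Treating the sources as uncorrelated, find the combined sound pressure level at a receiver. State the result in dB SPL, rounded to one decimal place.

First find each source's level at the receiver (point-source: −20·log₁₀(r/r_ref)), then combine on an intensity basis.
shot-blast cabinet: 91.2 − 20·log₁₀(33.0/2.5) = 91.2 − 22.41 = 68.79 dB SPL.
compressor: 93.5 − 20·log₁₀(33.6/4.2) = 93.5 − 18.06 = 75.44 dB SPL.
transformer: 76.6 − 20·log₁₀(19.4/2.6) = 76.6 − 17.46 = 59.14 dB SPL.
Σ 10^(L/10) = 4.337e+07 → L_total = 10·log₁₀(4.337e+07) = 76.37 dB SPL.

76.4 dB SPL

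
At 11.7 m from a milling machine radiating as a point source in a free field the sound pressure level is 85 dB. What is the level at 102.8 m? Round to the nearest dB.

66 dB

For a point source, L₂ = L₁ − 20·log₁₀(r₂/r₁).
L₂ = 85 − 20·log₁₀(102.8/11.7) = 85 − 18.876 = 66.12 dB.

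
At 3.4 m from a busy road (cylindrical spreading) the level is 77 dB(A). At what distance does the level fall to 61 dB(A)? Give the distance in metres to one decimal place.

The 16.0 dB drop corresponds to a distance ratio of 10^(16.0/10) for a line source.
r₂ = 3.4·10^((77−61)/10) = 3.4·10^(16.0/10) = 135.36 m.

135.4 m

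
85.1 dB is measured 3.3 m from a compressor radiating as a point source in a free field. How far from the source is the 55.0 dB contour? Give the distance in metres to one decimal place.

105.6 m

Point-source spreading drops the level by 20·log₁₀(r₂/r₁); inverting, r₂/r₁ = 10^(ΔL/20).
r₂ = 3.3·10^((85.1−55.0)/20) = 3.3·10^(30.1/20) = 105.56 m.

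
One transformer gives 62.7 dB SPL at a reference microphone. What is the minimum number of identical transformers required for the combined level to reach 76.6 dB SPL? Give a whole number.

25

Need L₁ + 10·log₁₀ N ≥ 76.6, i.e. log₁₀ N ≥ 1.39.
N ≥ 10^(13.9/10) = 24.547, so N = 25.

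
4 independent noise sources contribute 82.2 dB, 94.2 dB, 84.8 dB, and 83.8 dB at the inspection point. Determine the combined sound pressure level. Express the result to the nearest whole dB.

95 dB

Incoherent sources combine by intensity addition: L_total = 10·log₁₀(Σ 10^(L_i/10)).
Σ 10^(L/10) = 10^(82.2/10) + 10^(94.2/10) + 10^(84.8/10) + 10^(83.8/10) = 3.338e+09.
L_total = 10·log₁₀(3.338e+09) = 95.24 dB.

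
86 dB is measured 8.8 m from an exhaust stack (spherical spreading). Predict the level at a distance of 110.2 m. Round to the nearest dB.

For a point source, L₂ = L₁ − 20·log₁₀(r₂/r₁).
L₂ = 86 − 20·log₁₀(110.2/8.8) = 86 − 21.954 = 64.05 dB.

64 dB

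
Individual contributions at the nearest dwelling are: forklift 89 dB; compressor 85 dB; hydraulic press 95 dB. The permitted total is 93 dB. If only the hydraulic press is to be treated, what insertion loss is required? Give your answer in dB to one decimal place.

The untreated sources together contribute 10^(89/10) + 10^(85/10) = 1.111e+09, i.e. 90.46 dB.
The limit corresponds to 10^(93/10) = 1.995e+09; subtracting the fixed part leaves 8.847e+08 for the hydraulic press, i.e. 89.47 dB.
Required insertion loss = 95 − 89.47 = 5.53 dB.

5.5 dB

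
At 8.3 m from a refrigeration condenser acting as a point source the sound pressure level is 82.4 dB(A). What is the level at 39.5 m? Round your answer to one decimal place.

68.8 dB(A)

For a point source, L₂ = L₁ − 20·log₁₀(r₂/r₁).
L₂ = 82.4 − 20·log₁₀(39.5/8.3) = 82.4 − 13.550 = 68.85 dB(A).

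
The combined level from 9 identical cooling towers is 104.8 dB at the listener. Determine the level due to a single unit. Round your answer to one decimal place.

95.3 dB

For N identical incoherent sources L_total = L₁ + 10·log₁₀ N, so L₁ = 104.8 − 10·log₁₀(9) = 104.8 − 9.542.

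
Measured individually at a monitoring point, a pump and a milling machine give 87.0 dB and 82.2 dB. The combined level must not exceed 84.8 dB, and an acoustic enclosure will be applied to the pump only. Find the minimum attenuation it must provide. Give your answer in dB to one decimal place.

5.7 dB

Everything except the pump sums to 10^(82.2/10) = 1.660e+08 in linear terms, 82.20 dB.
The limit corresponds to 10^(84.8/10) = 3.020e+08; subtracting the fixed part leaves 1.360e+08 for the pump, i.e. 81.34 dB.
Required insertion loss = 87.0 − 81.34 = 5.66 dB.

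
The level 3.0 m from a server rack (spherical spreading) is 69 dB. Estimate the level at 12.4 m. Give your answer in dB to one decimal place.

56.7 dB

Point-source attenuation: ΔL = 20·log₁₀(r₂/r₁) = 20·log₁₀(12.4/3.0) = 12.326 dB.
L₂ = 69 − 20·log₁₀(12.4/3.0) = 69 − 12.326 = 56.67 dB.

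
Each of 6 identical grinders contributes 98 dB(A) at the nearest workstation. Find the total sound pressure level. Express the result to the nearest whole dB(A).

With 6 equal, uncorrelated contributions the intensity is 6× that of one unit, giving a rise of 10·log₁₀ 6.
L_total = 98 + 10·log₁₀(6) = 98 + 7.782 = 105.78 dB(A).

106 dB(A)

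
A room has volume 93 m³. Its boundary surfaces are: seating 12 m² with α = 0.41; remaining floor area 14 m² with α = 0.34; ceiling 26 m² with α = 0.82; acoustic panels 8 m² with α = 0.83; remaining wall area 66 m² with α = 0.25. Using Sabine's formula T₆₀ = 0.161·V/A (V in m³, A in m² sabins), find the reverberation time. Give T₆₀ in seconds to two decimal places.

A = Σ Sᵢαᵢ = 12·0.41 + 14·0.34 + 26·0.82 + 8·0.83 + 66·0.25 = 54.14 m².
T₆₀ = 0.161 × 93 / 54.14 = 0.277 s.

0.28 s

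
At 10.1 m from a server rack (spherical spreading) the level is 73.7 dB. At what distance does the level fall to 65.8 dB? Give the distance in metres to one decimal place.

Point-source spreading drops the level by 20·log₁₀(r₂/r₁); inverting, r₂/r₁ = 10^(ΔL/20).
r₂ = 10.1·10^((73.7−65.8)/20) = 10.1·10^(7.9/20) = 25.08 m.

25.1 m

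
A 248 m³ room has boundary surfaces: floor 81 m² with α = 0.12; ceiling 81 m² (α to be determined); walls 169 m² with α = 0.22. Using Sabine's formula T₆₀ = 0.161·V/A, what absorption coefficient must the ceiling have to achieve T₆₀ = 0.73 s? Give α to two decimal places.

0.10

Required total absorption A = 0.161·248/0.73 = 54.70 m².
Absorption from the other surfaces = 81·0.12 + 169·0.22 = 46.90 m², so the ceiling must supply 7.80 m² over 81 m².
α = 7.80/81 = 0.096.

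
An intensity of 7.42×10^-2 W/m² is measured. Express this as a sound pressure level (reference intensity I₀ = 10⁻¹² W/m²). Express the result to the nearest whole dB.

L = 10·log₁₀(I/I₀) = 10·log₁₀(7.42×10^-2/10⁻¹²) = 10·log₁₀(7.42×10^10).
L = 10·(0.8704 + 10) = 108.70 dB.

109 dB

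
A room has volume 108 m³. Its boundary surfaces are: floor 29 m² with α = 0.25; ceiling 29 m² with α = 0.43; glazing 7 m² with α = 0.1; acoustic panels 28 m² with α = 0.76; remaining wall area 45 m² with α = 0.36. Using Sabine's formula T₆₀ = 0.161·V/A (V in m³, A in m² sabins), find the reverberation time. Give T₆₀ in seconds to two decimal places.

0.30 s

Summing Sᵢαᵢ: 29·0.25 + 29·0.43 + 7·0.1 + 28·0.76 + 45·0.36 = 57.90 m².
T₆₀ = 0.161 × 108 / 57.90 = 0.300 s.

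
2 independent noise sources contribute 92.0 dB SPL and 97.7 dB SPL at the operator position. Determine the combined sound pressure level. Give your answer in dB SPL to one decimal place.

For uncorrelated sources the intensities add, so convert each level to linear form, sum, and take 10·log₁₀ of the total.
Σ 10^(L/10) = 10^(92.0/10) + 10^(97.7/10) = 7.473e+09.
L_total = 10·log₁₀(7.473e+09) = 98.74 dB SPL.

98.7 dB SPL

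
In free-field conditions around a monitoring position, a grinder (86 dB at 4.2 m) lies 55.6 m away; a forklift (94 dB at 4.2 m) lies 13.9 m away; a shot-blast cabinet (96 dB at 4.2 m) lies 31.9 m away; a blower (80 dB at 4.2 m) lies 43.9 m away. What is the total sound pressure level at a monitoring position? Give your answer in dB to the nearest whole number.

Propagate each source to the receiver with L = L_ref − 20·log₁₀(r/r_ref), then add intensities.
grinder: 86 − 20·log₁₀(55.6/4.2) = 86 − 22.44 = 63.56 dB.
forklift: 94 − 20·log₁₀(13.9/4.2) = 94 − 10.40 = 83.60 dB.
shot-blast cabinet: 96 − 20·log₁₀(31.9/4.2) = 96 − 17.61 = 78.39 dB.
blower: 80 − 20·log₁₀(43.9/4.2) = 80 − 20.38 = 59.62 dB.
Σ 10^(L/10) = 3.015e+08 → L_total = 10·log₁₀(3.015e+08) = 84.79 dB.

85 dB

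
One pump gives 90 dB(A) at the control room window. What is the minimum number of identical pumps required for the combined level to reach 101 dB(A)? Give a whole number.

13

N identical sources give L₁ + 10·log₁₀ N, so require 10·log₁₀ N ≥ 101 − 90 = 11.0 dB.
N ≥ 10^(11.0/10) = 12.589, so N = 13.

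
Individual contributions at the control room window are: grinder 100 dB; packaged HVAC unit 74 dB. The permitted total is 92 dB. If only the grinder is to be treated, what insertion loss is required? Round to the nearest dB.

8 dB

Everything except the grinder sums to 10^(74/10) = 2.512e+07 in linear terms, 74.00 dB.
To meet 92 dB overall, the treated grinder may contribute at most 10^(92/10) − 2.512e+07 = 1.560e+09, i.e. 91.93 dB.
Required insertion loss = 100 − 91.93 = 8.07 dB.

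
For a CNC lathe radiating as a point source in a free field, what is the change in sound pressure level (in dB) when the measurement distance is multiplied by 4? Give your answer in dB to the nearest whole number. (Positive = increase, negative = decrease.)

-12 dB

A point source loses 6 dB per doubling of distance; generally ΔL = −20·log₁₀(r₂/r₁).
ΔL = −20·log₁₀(4) = -12.04 dB.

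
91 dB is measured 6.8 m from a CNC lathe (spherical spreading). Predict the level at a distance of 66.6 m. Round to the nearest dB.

71 dB

For a point source, L₂ = L₁ − 20·log₁₀(r₂/r₁).
L₂ = 91 − 20·log₁₀(66.6/6.8) = 91 − 19.819 = 71.18 dB.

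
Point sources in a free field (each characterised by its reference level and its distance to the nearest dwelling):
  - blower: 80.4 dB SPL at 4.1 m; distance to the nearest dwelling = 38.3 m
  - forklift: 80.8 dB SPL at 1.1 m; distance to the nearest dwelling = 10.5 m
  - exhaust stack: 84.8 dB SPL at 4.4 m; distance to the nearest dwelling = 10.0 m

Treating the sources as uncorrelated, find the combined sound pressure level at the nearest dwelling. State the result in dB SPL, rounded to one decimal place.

77.9 dB SPL

First find each source's level at the receiver (point-source: −20·log₁₀(r/r_ref)), then combine on an intensity basis.
blower: 80.4 − 20·log₁₀(38.3/4.1) = 80.4 − 19.41 = 60.99 dB SPL.
forklift: 80.8 − 20·log₁₀(10.5/1.1) = 80.8 − 19.60 = 61.20 dB SPL.
exhaust stack: 84.8 − 20·log₁₀(10.0/4.4) = 84.8 − 7.13 = 77.67 dB SPL.
Σ 10^(L/10) = 6.104e+07 → L_total = 10·log₁₀(6.104e+07) = 77.86 dB SPL.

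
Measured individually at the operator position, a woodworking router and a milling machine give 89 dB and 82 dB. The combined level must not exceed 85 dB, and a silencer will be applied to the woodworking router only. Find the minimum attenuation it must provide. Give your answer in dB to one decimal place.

Everything except the woodworking router sums to 10^(82/10) = 1.585e+08 in linear terms, 82.00 dB.
The limit corresponds to 10^(85/10) = 3.162e+08; subtracting the fixed part leaves 1.577e+08 for the woodworking router, i.e. 81.98 dB.
So the woodworking router must be reduced from 89 to 81.98 dB: IL = 7.02 dB.

7.0 dB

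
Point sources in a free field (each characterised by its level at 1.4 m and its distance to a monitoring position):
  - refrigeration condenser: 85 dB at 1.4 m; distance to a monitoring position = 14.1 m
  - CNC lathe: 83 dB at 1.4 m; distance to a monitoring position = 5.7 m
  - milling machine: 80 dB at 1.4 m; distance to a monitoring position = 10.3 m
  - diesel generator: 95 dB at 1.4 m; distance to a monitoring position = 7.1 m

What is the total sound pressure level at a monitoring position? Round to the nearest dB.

Propagate each source to the receiver with L = L_ref − 20·log₁₀(r/r_ref), then add intensities.
refrigeration condenser: 85 − 20·log₁₀(14.1/1.4) = 85 − 20.06 = 64.94 dB.
CNC lathe: 83 − 20·log₁₀(5.7/1.4) = 83 − 12.19 = 70.81 dB.
milling machine: 80 − 20·log₁₀(10.3/1.4) = 80 − 17.33 = 62.67 dB.
diesel generator: 95 − 20·log₁₀(7.1/1.4) = 95 − 14.10 = 80.90 dB.
Σ 10^(L/10) = 1.400e+08 → L_total = 10·log₁₀(1.400e+08) = 81.46 dB.

81 dB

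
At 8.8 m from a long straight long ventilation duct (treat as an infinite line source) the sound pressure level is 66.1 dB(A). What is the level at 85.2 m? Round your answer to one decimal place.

56.2 dB(A)

Line-source attenuation: ΔL = 10·log₁₀(r₂/r₁) = 10·log₁₀(85.2/8.8) = 9.860 dB.
L₂ = 66.1 − 10·log₁₀(85.2/8.8) = 66.1 − 9.860 = 56.24 dB(A).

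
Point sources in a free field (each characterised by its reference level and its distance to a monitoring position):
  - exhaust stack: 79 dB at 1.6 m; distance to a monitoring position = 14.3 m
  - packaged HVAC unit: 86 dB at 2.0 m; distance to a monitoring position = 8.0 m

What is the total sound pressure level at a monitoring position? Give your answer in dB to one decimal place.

Apply inverse-square spreading to bring every level to the receiver, then sum 10^(L/10).
exhaust stack: 79 − 20·log₁₀(14.3/1.6) = 79 − 19.02 = 59.98 dB.
packaged HVAC unit: 86 − 20·log₁₀(8.0/2.0) = 86 − 12.04 = 73.96 dB.
Σ 10^(L/10) = 2.588e+07 → L_total = 10·log₁₀(2.588e+07) = 74.13 dB.

74.1 dB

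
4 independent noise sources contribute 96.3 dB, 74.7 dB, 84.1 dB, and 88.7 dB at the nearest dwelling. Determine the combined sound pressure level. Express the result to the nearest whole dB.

97 dB

For uncorrelated sources the intensities add, so convert each level to linear form, sum, and take 10·log₁₀ of the total.
Σ 10^(L/10) = 10^(96.3/10) + 10^(74.7/10) + 10^(84.1/10) + 10^(88.7/10) = 5.294e+09.
L_total = 10·log₁₀(5.294e+09) = 97.24 dB.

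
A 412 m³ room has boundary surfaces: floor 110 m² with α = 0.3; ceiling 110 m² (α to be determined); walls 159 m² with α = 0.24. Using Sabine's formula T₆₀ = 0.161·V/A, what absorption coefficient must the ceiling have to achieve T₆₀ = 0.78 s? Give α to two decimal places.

0.13

From T₆₀ = 0.161·V/A, the target T₆₀ = 0.78 s needs A = 0.161·412/0.78 = 85.04 m².
Absorption from the other surfaces = 110·0.3 + 159·0.24 = 71.16 m², so the ceiling must supply 13.88 m² over 110 m².
α = 13.88/110 = 0.126.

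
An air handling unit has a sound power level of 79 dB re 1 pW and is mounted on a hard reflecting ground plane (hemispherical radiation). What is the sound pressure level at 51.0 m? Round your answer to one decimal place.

36.9 dB

Free-field hemispherical radiation: L_p = L_w − 10·log₁₀(2π·r²), r = 51.0 m.
2π·r² = 1.634e+04 m², 10·log₁₀ of that is 42.133 dB.
L_p = 79 − 42.133 = 36.87 dB.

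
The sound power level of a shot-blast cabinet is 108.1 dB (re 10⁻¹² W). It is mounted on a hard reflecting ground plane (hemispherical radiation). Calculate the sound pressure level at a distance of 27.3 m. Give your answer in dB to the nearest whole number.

71 dB

L_p = L_w − 10·log₁₀(2π·r²) with r = 27.3 m.
2π·r² = 4683 m², 10·log₁₀ of that is 36.705 dB.
L_p = 108.1 − 36.705 = 71.39 dB.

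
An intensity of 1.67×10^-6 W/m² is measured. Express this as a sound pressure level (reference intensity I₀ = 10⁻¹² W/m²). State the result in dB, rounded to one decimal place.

L = 10·log₁₀(I/I₀) = 10·log₁₀(1.67×10^-6/10⁻¹²) = 10·log₁₀(1.67×10^6).
L = 10·(0.2227 + 6) = 62.23 dB.

62.2 dB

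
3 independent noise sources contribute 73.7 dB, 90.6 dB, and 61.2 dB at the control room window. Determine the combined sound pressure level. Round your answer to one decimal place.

90.7 dB

For uncorrelated sources the intensities add, so convert each level to linear form, sum, and take 10·log₁₀ of the total.
Σ 10^(L/10) = 10^(73.7/10) + 10^(90.6/10) + 10^(61.2/10) = 1.173e+09.
L_total = 10·log₁₀(1.173e+09) = 90.69 dB.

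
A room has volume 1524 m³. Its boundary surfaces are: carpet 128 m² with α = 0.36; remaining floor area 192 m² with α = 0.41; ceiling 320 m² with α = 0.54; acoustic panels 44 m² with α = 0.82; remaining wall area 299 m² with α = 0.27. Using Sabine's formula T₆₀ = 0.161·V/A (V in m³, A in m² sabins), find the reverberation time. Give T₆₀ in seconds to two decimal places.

0.59 s

Summing Sᵢαᵢ: 128·0.36 + 192·0.41 + 320·0.54 + 44·0.82 + 299·0.27 = 414.41 m².
T₆₀ = 0.161 × 1524 / 414.41 = 0.592 s.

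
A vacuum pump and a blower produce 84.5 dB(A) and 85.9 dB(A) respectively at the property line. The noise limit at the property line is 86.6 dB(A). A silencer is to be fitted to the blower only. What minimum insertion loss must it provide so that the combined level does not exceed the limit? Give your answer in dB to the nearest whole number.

3 dB

Fixed contribution from the other source: Σ 10^(L/10) = 10^(84.5/10) = 2.818e+08 (84.50 dB(A)).
To meet 86.6 dB(A) overall, the treated blower may contribute at most 10^(86.6/10) − 2.818e+08 = 1.752e+08, i.e. 82.44 dB(A).
So the blower must be reduced from 85.9 to 82.44 dB(A): IL = 3.46 dB.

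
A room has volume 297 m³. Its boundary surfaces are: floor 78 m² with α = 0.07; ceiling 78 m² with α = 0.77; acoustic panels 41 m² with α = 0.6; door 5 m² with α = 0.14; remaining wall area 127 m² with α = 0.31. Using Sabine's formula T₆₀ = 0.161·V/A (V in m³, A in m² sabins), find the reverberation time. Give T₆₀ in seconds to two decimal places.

A = Σ Sᵢαᵢ = 78·0.07 + 78·0.77 + 41·0.6 + 5·0.14 + 127·0.31 = 130.19 m².
T₆₀ = 0.161 × 297 / 130.19 = 0.367 s.

0.37 s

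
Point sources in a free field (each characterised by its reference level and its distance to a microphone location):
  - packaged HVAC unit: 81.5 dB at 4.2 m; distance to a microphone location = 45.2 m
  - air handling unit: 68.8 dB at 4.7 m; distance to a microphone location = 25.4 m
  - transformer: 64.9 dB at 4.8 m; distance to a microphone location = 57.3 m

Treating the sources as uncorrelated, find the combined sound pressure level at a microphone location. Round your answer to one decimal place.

Apply inverse-square spreading to bring every level to the receiver, then sum 10^(L/10).
packaged HVAC unit: 81.5 − 20·log₁₀(45.2/4.2) = 81.5 − 20.64 = 60.86 dB.
air handling unit: 68.8 − 20·log₁₀(25.4/4.7) = 68.8 − 14.65 = 54.15 dB.
transformer: 64.9 − 20·log₁₀(57.3/4.8) = 64.9 − 21.54 = 43.36 dB.
Σ 10^(L/10) = 1.501e+06 → L_total = 10·log₁₀(1.501e+06) = 61.76 dB.

61.8 dB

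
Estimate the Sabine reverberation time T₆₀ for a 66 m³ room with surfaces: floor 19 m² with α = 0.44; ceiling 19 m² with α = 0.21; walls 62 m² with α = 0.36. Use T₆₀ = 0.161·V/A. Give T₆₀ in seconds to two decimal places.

Total absorption A = 19·0.44 + 19·0.21 + 62·0.36 = 34.67 m² sabins.
T₆₀ = 0.161 × 66 / 34.67 = 0.306 s.

0.31 s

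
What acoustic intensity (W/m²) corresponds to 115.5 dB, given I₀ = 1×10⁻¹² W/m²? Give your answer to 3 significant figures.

0.355 W/m²

L = 10·log₁₀(I/I₀) ⇒ I = I₀·10^(L/10) = 10⁻¹² × 10^11.55.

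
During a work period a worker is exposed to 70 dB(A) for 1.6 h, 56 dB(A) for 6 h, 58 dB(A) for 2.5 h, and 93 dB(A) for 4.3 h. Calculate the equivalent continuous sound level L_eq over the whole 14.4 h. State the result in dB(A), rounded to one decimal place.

87.8 dB(A)

L_eq = 10·log₁₀[(1/T)·Σ tᵢ·10^(Lᵢ/10)] with T = 14.4 h.
Σ tᵢ·10^(Lᵢ/10) = 1.6·10^(70/10) + 6·10^(56/10) + 2.5·10^(58/10) + 4.3·10^(93/10) = 8.600e+09.
L_eq = 10·log₁₀(8.600e+09/14.4) = 87.76 dB(A).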